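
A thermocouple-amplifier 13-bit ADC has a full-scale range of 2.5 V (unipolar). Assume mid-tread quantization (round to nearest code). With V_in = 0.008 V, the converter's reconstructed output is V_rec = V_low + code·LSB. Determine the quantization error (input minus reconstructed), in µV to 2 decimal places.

65.43 µV

One LSB is 2.5 V / 8192 = 305.18 µV.
Scaled input = 26.2144 LSBs, so code = 26.
Reconstructed: 0.0079345703 V.
V_in − V_rec = 6.54297e-05 V = 65.43 µV.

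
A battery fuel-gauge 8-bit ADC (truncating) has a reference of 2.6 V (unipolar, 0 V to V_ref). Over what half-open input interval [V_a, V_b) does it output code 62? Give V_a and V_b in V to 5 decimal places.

LSB = 2.6/2^8 = 10.156 mV.
V_a = V_low + 62·LSB = 0.629687 V; V_b = V_low + 63·LSB = 0.639844 V.

[0.62969 V, 0.63984 V)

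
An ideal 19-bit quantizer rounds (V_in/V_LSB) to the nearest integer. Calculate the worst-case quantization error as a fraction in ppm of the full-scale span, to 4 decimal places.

Rounding → worst-case error = ½ LSB = V_FS/2^20, so 1e+06/1048576 = 0.953674 ppm of full scale.

0.9537 ppm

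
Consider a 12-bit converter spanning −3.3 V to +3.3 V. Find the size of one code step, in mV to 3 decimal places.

1.611 mV

Full-scale span = 6.6 V.
LSB = 6.6 / 2^12 = 6.6 / 4096 = 0.00161133 V = 1.611 mV.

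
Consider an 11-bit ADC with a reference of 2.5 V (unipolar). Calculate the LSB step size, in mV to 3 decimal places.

Full-scale span = 2.5 V.
LSB = 2.5 / 2^11 = 2.5 / 2048 = 0.0012207 V = 1.221 mV.

1.221 mV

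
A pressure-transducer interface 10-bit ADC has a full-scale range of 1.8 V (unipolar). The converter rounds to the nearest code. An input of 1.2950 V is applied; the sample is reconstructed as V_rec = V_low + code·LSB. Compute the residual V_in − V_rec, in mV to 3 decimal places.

Step size: 1.8 V ÷ 2^10 = 1.758 mV.
(V_in − V_low)/LSB = (1.2950 − 0)/0.00175781 = 736.7111 → code 737 (round).
Code 737 maps back to 0 + 737×0.00175781 V = 1.2955078 V.
Difference: -0.000507813 V → -0.508 mV.

-0.508 mV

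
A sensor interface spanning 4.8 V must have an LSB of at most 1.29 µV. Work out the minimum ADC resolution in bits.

Number of steps required ≥ 4.8 V / 1.29 µV = 3720930.23.
Need 2^N ≥ 3720930.23; 2^21 = 2097152, 2^22 = 4194304.
Minimum N = 22.

22 bits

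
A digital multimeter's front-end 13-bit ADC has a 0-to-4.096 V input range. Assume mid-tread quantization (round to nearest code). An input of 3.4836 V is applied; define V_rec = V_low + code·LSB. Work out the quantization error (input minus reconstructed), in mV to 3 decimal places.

0.100 mV

One LSB is 4.096 V / 8192 = 0.500 mV.
Scaled input = 6967.2000 LSBs, so code = 6967.
Code 6967 maps back to 0 + 6967×0.0005 V = 3.4835 V.
Error = 3.4836 − 3.4835 = 0.0001 V = 0.100 mV.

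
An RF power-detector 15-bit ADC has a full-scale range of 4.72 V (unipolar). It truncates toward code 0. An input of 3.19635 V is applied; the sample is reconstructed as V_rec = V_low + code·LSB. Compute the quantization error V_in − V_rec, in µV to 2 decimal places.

Step size: 4.72 V ÷ 2^15 = 144.04 µV.
(V_in − V_low)/LSB = (3.19635 − 0)/0.000144043 = 22190.2536 → code 22190 (floor).
Code 22190 maps back to 0 + 22190×0.000144043 V = 3.1963135 V.
V_in − V_rec = 3.65234e-05 V = 36.52 µV.

36.52 µV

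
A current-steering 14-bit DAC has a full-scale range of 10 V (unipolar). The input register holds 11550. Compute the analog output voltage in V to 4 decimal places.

LSB = 10 V / 2^14 = 0.610 mV.
V_out = 0 + 11550 × 0.000610352 V = 7.04956 V.

7.0496 V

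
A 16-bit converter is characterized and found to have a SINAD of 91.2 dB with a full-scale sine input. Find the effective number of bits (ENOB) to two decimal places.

ENOB = (SINAD − 1.76) / 6.02 = (91.2 − 1.76)/6.02 = 14.857.

14.86 bits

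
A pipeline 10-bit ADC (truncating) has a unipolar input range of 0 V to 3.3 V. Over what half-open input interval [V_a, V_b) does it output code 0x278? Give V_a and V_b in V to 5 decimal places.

LSB = 3.3/2^10 = 3.223 mV.
Code 0x278 = 632 decimal.
V_a = V_low + 632·LSB = 2.03672 V; V_b = V_low + 633·LSB = 2.03994 V.

[2.03672 V, 2.03994 V)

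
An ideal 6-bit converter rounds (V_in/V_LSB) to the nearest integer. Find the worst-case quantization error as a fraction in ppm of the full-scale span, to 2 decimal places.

Rounding → worst-case error = ½ LSB = V_FS/2^7, so 1e+06/128 = 7812.5 ppm of full scale.

7812.50 ppm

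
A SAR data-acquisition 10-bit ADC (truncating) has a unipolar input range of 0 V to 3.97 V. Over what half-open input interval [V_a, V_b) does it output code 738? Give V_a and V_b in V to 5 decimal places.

LSB = 3.97/2^10 = 3.877 mV.
V_a = V_low + 738·LSB = 2.86119 V; V_b = V_low + 739·LSB = 2.86507 V.

[2.86119 V, 2.86507 V)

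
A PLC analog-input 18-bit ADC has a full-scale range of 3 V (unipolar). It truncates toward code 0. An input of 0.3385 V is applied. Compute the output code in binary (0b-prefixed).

LSB = 3 V / 262144 = 11.44 µV.
(0.3385 − 0) / 1.14441e-05 = 29578.581 LSBs.
Floor → code 29578.
In binary (0b-prefixed): 0b111001110001010.

code 0b111001110001010 (decimal 29578)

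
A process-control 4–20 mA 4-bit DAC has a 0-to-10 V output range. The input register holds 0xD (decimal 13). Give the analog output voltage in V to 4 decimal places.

LSB = 10 V / 2^4 = 0.6250 V.
Code 0xD = 13 decimal.
V_out = 0 + 13 × 0.625 V = 8.125 V.

8.1250 V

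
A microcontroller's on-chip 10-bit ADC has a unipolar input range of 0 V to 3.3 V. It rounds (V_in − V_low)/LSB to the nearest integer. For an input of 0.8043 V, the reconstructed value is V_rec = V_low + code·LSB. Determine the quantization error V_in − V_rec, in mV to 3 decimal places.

One LSB is 3.3 V / 1024 = 3.223 mV.
Scaled input = 249.5767 LSBs, so code = 250.
Reconstructed: 0.80566406 V.
Error = 0.8043 − 0.80566406 = -0.00136406 V = -1.364 mV.

-1.364 mV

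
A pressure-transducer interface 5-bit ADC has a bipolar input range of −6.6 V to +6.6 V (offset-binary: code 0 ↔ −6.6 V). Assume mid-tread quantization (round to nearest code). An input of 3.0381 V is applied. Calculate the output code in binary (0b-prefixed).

Full-scale span = 13.2 V; LSB = 13.2/2^5 = 412.500 mV.
(3.0381 − (−6.6)) / 0.4125 = 23.365 LSBs.
round(23.365) = 23.
In binary (0b-prefixed): 0b10111.

code 0b10111 (decimal 23)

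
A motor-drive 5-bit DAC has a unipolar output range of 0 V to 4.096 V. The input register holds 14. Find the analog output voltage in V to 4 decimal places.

1.7920 V

LSB = 4.096 V / 2^5 = 128.000 mV.
V_out = 0 + 14 × 0.128 V = 1.792 V.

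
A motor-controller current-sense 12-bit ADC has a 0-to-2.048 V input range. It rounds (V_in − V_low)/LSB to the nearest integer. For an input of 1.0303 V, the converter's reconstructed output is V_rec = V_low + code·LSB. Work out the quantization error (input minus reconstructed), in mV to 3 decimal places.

-0.200 mV

Step size: 2.048 V ÷ 2^12 = 0.500 mV.
(V_in − V_low)/LSB = (1.0303 − 0)/0.0005 = 2060.6000 → code 2061 (round).
Reconstructed: 1.0305 V.
Error = 1.0303 − 1.0305 = -0.0002 V = -0.200 mV.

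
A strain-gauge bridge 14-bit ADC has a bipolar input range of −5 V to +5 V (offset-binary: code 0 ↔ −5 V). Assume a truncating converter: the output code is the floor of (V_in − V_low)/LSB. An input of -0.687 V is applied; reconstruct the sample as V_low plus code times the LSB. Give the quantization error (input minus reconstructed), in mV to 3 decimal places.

0.256 mV

One LSB is 10 V / 16384 = 0.610 mV.
(V_in − V_low)/LSB = (-0.687 − (−5))/0.000610352 = 7066.4192 → code 7066 (floor).
Code 7066 maps back to (−5) + 7066×0.000610352 V = -0.68725586 V.
V_in − V_rec = 0.000255859 V = 0.256 mV.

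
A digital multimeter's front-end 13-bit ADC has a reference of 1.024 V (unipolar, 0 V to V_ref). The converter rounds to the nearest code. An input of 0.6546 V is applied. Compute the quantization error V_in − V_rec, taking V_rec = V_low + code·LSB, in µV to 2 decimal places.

-25.00 µV

LSB = 1.024/2^13 = 125.00 µV.
(V_in − V_low)/LSB = (0.6546 − 0)/0.000125 = 5236.8000 → code 5237 (round).
Reconstructed: 0.654625 V.
V_in − V_rec = -2.5e-05 V = -25.00 µV.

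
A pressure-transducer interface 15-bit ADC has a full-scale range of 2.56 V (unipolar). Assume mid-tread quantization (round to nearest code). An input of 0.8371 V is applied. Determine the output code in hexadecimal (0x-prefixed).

With 32768 levels over 2.56 V, one step is 78.12 µV.
(V_in − V_low)/LSB = (0.8371 − 0) / 7.8125e-05 = 10714.880.
round(10714.880) = 10715.
In hexadecimal (0x-prefixed): 0x29DB.

code 0x29DB (decimal 10715)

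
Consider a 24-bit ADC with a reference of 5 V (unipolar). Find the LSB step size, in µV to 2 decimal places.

0.30 µV

Full-scale span = 5 V.
LSB = 5 / 2^24 = 5 / 16777216 = 2.98023e-07 V = 0.30 µV.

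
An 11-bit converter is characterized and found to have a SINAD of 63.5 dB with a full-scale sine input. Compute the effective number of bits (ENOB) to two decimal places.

ENOB = (SINAD − 1.76) / 6.02 = (63.5 − 1.76)/6.02 = 10.256.

10.26 bits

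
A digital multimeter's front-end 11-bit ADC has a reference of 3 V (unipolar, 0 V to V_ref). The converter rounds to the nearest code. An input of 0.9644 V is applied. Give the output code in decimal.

LSB = 3 V / 2048 = 1.465 mV.
(0.9644 − 0) / 0.00146484 = 658.364 LSBs.
So the output code is 658.

code 658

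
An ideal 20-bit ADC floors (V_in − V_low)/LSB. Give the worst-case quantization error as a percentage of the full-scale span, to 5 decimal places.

0.00010 %

Truncating → worst-case error = 1 LSB = V_FS/2^20, so 100/1048576 = 9.53674e-05 % of full scale.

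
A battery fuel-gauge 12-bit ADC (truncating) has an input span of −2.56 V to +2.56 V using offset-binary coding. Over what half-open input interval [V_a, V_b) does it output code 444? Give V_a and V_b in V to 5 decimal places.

[-2.00500 V, -2.00375 V)

LSB = 5.12/2^12 = 1.250 mV.
V_a = V_low + 444·LSB = -2.005 V; V_b = V_low + 445·LSB = -2.00375 V.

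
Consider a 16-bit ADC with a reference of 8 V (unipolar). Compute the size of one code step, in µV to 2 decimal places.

Full-scale span = 8 V.
LSB = 8 / 2^16 = 8 / 65536 = 0.00012207 V = 122.07 µV.

122.07 µV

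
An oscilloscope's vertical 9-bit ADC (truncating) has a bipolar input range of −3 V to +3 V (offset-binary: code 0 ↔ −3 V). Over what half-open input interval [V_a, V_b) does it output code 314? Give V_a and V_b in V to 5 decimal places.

LSB = 6/2^9 = 11.719 mV.
V_a = V_low + 314·LSB = 0.679688 V; V_b = V_low + 315·LSB = 0.691406 V.

[0.67969 V, 0.69141 V)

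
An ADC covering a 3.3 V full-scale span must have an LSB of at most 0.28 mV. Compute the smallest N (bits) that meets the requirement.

14 bits

Number of steps required ≥ 3.3 V / 0.28 mV = 11785.71.
Need 2^N ≥ 11785.71; 2^13 = 8192, 2^14 = 16384.
Minimum N = 14.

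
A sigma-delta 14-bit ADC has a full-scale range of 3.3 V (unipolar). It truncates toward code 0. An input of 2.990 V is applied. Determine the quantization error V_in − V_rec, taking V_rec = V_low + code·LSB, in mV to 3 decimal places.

0.181 mV

One LSB is 3.3 V / 16384 = 201.42 µV.
Scaled input = 14844.8970 LSBs, so code = 14844.
Reconstructed: 2.9898193 V.
Error = 2.990 − 2.9898193 = 0.000180664 V = 0.181 mV.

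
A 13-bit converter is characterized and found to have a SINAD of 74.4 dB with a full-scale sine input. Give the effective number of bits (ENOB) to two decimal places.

ENOB = (SINAD − 1.76) / 6.02 = (74.4 − 1.76)/6.02 = 12.066.

12.07 bits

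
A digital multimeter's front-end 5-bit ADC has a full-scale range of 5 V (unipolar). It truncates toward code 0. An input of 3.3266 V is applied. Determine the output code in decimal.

code 21

LSB = 5 V / 32 = 156.250 mV.
(3.3266 − 0) / 0.15625 = 21.290 LSBs.
So the output code is 21.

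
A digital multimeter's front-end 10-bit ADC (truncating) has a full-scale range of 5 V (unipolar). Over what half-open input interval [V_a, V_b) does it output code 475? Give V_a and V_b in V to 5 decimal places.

LSB = 5/2^10 = 4.883 mV.
V_a = V_low + 475·LSB = 2.31934 V; V_b = V_low + 476·LSB = 2.32422 V.

[2.31934 V, 2.32422 V)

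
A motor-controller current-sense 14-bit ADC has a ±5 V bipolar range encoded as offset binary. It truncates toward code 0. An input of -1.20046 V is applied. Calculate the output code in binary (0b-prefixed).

With 16384 levels over 10 V, one step is 0.610 mV.
Input sits at 6225.166 steps above V_low.
Floor → code 6225.
In binary (0b-prefixed): 0b1100001010001.

code 0b1100001010001 (decimal 6225)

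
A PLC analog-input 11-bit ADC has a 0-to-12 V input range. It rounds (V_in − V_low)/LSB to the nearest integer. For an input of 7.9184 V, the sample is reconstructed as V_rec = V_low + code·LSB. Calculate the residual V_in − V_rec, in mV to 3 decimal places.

LSB = 12/2^11 = 5.859 mV.
(V_in − V_low)/LSB = (7.9184 − 0)/0.00585938 = 1351.4069 → code 1351 (round).
Reconstructed: 7.9160156 V.
V_in − V_rec = 0.00238438 V = 2.384 mV.

2.384 mV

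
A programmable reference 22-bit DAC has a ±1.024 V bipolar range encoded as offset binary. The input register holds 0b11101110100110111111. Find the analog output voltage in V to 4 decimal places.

LSB = 2.048 V / 2^22 = 0.49 µV.
Code 0b11101110100110111111 = 977343 decimal.
V_out = (−1.024) + 977343 × 4.88281e-07 V = -0.546782 V.

-0.5468 V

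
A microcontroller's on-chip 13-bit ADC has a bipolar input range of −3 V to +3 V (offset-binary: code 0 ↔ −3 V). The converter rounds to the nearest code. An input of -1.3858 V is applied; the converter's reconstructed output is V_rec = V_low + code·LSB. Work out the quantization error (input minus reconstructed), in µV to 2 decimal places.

-57.81 µV

One LSB is 6 V / 8192 = 0.732 mV.
(V_in − V_low)/LSB = (-1.3858 − (−3))/0.000732422 = 2203.9211 → code 2204 (round).
Code 2204 maps back to (−3) + 2204×0.000732422 V = -1.3857422 V.
Error = -1.3858 − (−1.3857422) = -5.78125e-05 V = -57.81 µV.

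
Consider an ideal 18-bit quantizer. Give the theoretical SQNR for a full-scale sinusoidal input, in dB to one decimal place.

110.1 dB

SNR ≈ 6.02·N + 1.76 dB = 6.02·18 + 1.76 = 110.12 dB.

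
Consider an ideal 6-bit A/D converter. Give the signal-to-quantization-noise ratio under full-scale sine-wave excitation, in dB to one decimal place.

SNR ≈ 6.02·N + 1.76 dB = 6.02·6 + 1.76 = 37.88 dB.

37.9 dB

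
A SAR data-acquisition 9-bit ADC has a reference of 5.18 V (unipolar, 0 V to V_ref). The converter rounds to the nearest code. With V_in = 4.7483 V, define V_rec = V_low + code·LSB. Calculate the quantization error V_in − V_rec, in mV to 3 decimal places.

One LSB is 5.18 V / 512 = 10.117 mV.
(4.7483 − 0)/0.0101172 = 469.3300; round gives code 469.
V_rec = 0 + 469·0.0101172 = 4.7449609 V.
Difference: 0.00333906 V → 3.339 mV.

3.339 mV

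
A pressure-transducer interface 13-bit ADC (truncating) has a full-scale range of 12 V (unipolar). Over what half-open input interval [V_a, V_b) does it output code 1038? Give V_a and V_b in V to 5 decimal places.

[1.52051 V, 1.52197 V)

LSB = 12/2^13 = 1.465 mV.
V_a = V_low + 1038·LSB = 1.52051 V; V_b = V_low + 1039·LSB = 1.52197 V.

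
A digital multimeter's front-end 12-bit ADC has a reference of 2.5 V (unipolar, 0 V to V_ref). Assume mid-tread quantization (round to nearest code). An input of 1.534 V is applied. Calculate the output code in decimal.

code 2513

LSB = 2.5 V / 4096 = 0.610 mV.
(1.534 − 0) / 0.000610352 = 2513.306 LSBs.
So the output code is 2513.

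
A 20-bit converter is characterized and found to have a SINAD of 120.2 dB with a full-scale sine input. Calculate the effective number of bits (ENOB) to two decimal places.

ENOB = (SINAD − 1.76) / 6.02 = (120.2 − 1.76)/6.02 = 19.674.

19.67 bits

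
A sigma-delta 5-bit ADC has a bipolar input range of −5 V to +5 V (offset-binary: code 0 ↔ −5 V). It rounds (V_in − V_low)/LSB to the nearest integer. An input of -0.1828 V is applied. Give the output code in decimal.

code 15

With 32 levels over 10 V, one step is 312.500 mV.
Input sits at 15.415 steps above V_low.
Round → code 15.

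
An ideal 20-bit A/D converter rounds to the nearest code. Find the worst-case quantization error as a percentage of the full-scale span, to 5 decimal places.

Rounding → worst-case error = ½ LSB = V_FS/2^21, so 100/2097152 = 4.76837e-05 % of full scale.

0.00005 %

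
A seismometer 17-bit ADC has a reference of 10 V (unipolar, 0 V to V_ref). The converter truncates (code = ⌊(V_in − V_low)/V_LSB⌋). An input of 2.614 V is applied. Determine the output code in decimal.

LSB = 10 V / 131072 = 76.29 µV.
(2.614 − 0) / 7.62939e-05 = 34262.221 LSBs.
Floor → code 34262.

code 34262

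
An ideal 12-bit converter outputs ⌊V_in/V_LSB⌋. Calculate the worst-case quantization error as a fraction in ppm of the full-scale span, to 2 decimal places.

Truncating → worst-case error = 1 LSB = V_FS/2^12, so 1e+06/4096 = 244.141 ppm of full scale.

244.14 ppm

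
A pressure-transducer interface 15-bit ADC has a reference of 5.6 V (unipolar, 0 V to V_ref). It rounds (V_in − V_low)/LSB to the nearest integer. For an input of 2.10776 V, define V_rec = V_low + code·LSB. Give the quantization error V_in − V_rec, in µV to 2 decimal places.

69.57 µV

One LSB is 5.6 V / 32768 = 170.90 µV.
(2.10776 − 0)/0.000170898 = 12333.4071; round gives code 12333.
Code 12333 maps back to 0 + 12333×0.000170898 V = 2.1076904 V.
Error = 2.10776 − 2.1076904 = 6.95703e-05 V = 69.57 µV.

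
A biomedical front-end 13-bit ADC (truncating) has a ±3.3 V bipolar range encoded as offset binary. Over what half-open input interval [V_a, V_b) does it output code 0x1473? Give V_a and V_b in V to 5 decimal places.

LSB = 6.6/2^13 = 0.806 mV.
Code 0x1473 = 5235 decimal.
V_a = V_low + 5235·LSB = 0.917651 V; V_b = V_low + 5236·LSB = 0.918457 V.

[0.91765 V, 0.91846 V)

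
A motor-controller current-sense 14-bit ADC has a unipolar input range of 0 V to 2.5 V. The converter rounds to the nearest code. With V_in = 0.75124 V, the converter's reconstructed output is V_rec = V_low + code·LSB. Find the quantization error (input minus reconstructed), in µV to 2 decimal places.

LSB = 2.5/2^14 = 152.59 µV.
(V_in − V_low)/LSB = (0.75124 − 0)/0.000152588 = 4923.3265 → code 4923 (round).
Reconstructed: 0.75119019 V.
Difference: 4.98145e-05 V → 49.81 µV.

49.81 µV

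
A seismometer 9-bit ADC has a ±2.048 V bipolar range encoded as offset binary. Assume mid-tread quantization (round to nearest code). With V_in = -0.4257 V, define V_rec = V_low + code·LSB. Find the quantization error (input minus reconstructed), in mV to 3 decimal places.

LSB = 4.096/2^9 = 8.000 mV.
(-0.4257 − (−2.048))/0.008 = 202.7875; round gives code 203.
Code 203 maps back to (−2.048) + 203×0.008 V = -0.424 V.
Difference: -0.0017 V → -1.700 mV.

-1.700 mV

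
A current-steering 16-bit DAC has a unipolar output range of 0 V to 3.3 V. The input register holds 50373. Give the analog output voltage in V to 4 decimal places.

2.5365 V

LSB = 3.3 V / 2^16 = 50.35 µV.
V_out = 0 + 50373 × 5.0354e-05 V = 2.53648 V.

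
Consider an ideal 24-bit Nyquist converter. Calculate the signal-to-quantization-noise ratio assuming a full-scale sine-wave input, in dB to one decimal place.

146.2 dB

SNR ≈ 6.02·N + 1.76 dB = 6.02·24 + 1.76 = 146.24 dB.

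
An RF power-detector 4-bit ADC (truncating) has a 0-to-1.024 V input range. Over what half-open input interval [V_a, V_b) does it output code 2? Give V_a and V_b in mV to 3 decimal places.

LSB = 1.024/2^4 = 64.000 mV.
V_a = V_low + 2·LSB = 0.128 V; V_b = V_low + 3·LSB = 0.192 V.

[128.000 mV, 192.000 mV)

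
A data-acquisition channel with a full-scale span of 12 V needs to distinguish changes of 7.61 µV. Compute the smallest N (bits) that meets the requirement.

21 bits

Number of steps required ≥ 12 V / 7.61 µV = 1576872.54.
Need 2^N ≥ 1576872.54; 2^20 = 1048576, 2^21 = 2097152.
Minimum N = 21.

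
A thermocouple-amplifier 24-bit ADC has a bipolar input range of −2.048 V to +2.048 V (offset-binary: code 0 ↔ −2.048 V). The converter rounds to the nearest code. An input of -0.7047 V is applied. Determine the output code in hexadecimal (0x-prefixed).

code 0x53F4CD (decimal 5502157)

LSB = 4.096 V / 16777216 = 0.24 µV.
(V_in − V_low)/LSB = (-0.7047 − (−2.048)) / 2.44141e-07 = 5502156.800.
round(5502156.800) = 5502157.
In hexadecimal (0x-prefixed): 0x53F4CD.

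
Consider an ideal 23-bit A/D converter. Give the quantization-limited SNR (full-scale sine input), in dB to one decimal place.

140.2 dB

SNR ≈ 6.02·N + 1.76 dB = 6.02·23 + 1.76 = 140.22 dB.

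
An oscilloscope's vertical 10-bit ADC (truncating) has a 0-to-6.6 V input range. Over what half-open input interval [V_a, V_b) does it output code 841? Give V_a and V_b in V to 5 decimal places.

LSB = 6.6/2^10 = 6.445 mV.
V_a = V_low + 841·LSB = 5.42051 V; V_b = V_low + 842·LSB = 5.42695 V.

[5.42051 V, 5.42695 V)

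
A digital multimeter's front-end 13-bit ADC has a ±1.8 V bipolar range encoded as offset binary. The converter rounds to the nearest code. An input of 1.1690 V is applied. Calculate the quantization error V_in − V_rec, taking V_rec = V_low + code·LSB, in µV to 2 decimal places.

LSB = 3.6/2^13 = 439.45 µV.
(1.1690 − (−1.8))/0.000439453 = 6756.1244; round gives code 6756.
Code 6756 maps back to (−1.8) + 6756×0.000439453 V = 1.1689453 V.
Error = 1.1690 − 1.1689453 = 5.46875e-05 V = 54.69 µV.

54.69 µV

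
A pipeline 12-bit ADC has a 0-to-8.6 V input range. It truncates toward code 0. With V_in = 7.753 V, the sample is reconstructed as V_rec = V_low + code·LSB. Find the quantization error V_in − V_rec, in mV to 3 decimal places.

1.242 mV

One LSB is 8.6 V / 4096 = 2.100 mV.
(7.753 − 0)/0.00209961 = 3692.5916; ⌊·⌋ gives code 3692.
Reconstructed: 7.7517578 V.
Error = 7.753 − 7.7517578 = 0.00124219 V = 1.242 mV.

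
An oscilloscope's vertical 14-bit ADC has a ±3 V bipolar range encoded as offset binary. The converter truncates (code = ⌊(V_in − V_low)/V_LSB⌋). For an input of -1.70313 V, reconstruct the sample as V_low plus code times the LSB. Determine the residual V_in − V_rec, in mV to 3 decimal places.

Step size: 6 V ÷ 2^14 = 366.21 µV.
Scaled input = 3541.3197 LSBs, so code = 3541.
Code 3541 maps back to (−3) + 3541×0.000366211 V = -1.7032471 V.
Error = -1.70313 − (−1.7032471) = 0.00011707 V = 0.117 mV.

0.117 mV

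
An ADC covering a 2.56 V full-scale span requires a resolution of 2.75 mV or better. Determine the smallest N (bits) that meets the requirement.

10 bits

Number of steps required ≥ 2.56 V / 2.75 mV = 930.91.
Need 2^N ≥ 930.91; 2^9 = 512, 2^10 = 1024.
Minimum N = 10.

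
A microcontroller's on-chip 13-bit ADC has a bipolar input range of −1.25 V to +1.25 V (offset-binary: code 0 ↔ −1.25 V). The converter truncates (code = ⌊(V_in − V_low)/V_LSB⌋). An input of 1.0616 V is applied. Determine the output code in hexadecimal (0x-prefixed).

code 0x1D96 (decimal 7574)

With 8192 levels over 2.5 V, one step is 305.18 µV.
(V_in − V_low)/LSB = (1.0616 − (−1.25)) / 0.000305176 = 7574.651.
⌊·⌋(7574.651) = 7574.
In hexadecimal (0x-prefixed): 0x1D96.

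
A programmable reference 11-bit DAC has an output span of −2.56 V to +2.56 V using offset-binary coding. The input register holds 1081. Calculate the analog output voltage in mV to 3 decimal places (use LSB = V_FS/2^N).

142.500 mV

LSB = 5.12 V / 2^11 = 2.500 mV.
V_out = (−2.56) + 1081 × 0.0025 V = 0.1425 V.
= 142.500 mV.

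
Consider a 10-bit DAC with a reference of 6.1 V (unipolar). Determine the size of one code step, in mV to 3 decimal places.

Full-scale span = 6.1 V.
LSB = 6.1 / 2^10 = 6.1 / 1024 = 0.00595703 V = 5.957 mV.

5.957 mV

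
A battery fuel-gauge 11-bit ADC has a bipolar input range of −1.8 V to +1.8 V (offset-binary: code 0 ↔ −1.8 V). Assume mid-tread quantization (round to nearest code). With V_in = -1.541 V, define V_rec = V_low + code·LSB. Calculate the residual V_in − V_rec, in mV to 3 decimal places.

One LSB is 3.6 V / 2048 = 1.758 mV.
Scaled input = 147.3422 LSBs, so code = 147.
Code 147 maps back to (−1.8) + 147×0.00175781 V = -1.5416016 V.
Difference: 0.000601562 V → 0.602 mV.

0.602 mV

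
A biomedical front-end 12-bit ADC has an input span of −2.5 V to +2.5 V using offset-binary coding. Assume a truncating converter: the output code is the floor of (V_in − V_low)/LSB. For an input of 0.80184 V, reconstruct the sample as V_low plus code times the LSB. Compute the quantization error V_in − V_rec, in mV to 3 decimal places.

1.059 mV

LSB = 5/2^12 = 1.221 mV.
(0.80184 − (−2.5))/0.0012207 = 2704.8673; ⌊·⌋ gives code 2704.
Code 2704 maps back to (−2.5) + 2704×0.0012207 V = 0.80078125 V.
Difference: 0.00105875 V → 1.059 mV.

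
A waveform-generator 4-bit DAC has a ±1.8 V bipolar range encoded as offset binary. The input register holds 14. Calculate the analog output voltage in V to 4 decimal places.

1.3500 V

LSB = 3.6 V / 2^4 = 225.000 mV.
V_out = (−1.8) + 14 × 0.225 V = 1.35 V.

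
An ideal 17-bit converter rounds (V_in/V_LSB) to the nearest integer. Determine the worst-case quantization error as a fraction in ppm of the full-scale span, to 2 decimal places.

3.81 ppm

Rounding → worst-case error = ½ LSB = V_FS/2^18, so 1e+06/262144 = 3.8147 ppm of full scale.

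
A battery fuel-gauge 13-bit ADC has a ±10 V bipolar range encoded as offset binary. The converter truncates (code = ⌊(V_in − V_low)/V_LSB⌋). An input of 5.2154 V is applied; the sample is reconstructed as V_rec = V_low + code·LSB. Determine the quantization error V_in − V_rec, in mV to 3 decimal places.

0.556 mV

LSB = 20/2^13 = 2.441 mV.
Scaled input = 6232.2278 LSBs, so code = 6232.
Code 6232 maps back to (−10) + 6232×0.00244141 V = 5.2148438 V.
V_in − V_rec = 0.00055625 V = 0.556 mV.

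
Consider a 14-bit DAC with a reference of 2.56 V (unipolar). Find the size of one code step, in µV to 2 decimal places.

156.25 µV

Full-scale span = 2.56 V.
LSB = 2.56 / 2^14 = 2.56 / 16384 = 0.00015625 V = 156.25 µV.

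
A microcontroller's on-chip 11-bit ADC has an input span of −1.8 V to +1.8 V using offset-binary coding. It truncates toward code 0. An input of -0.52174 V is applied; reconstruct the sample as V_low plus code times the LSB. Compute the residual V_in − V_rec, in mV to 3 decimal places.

0.330 mV

Step size: 3.6 V ÷ 2^11 = 1.758 mV.
(V_in − V_low)/LSB = (-0.52174 − (−1.8))/0.00175781 = 727.1879 → code 727 (floor).
Code 727 maps back to (−1.8) + 727×0.00175781 V = -0.52207031 V.
V_in − V_rec = 0.000330312 V = 0.330 mV.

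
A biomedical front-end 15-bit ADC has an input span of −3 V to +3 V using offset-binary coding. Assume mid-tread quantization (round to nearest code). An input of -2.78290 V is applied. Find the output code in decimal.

code 1186

With 32768 levels over 6 V, one step is 183.11 µV.
(-2.78290 − (−3)) / 0.000183105 = 1185.655 LSBs.
Round → code 1186.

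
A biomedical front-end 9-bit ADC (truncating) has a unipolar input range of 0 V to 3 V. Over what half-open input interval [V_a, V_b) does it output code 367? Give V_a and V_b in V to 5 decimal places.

LSB = 3/2^9 = 5.859 mV.
V_a = V_low + 367·LSB = 2.15039 V; V_b = V_low + 368·LSB = 2.15625 V.

[2.15039 V, 2.15625 V)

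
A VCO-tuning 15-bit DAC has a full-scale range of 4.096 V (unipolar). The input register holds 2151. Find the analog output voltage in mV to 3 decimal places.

268.875 mV

LSB = 4.096 V / 2^15 = 125.00 µV.
V_out = 0 + 2151 × 0.000125 V = 0.268875 V.
= 268.875 mV.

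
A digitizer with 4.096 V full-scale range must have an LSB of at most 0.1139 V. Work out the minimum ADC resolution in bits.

6 bits

Number of steps required ≥ 4.096 V / 0.1139 V = 35.96.
Need 2^N ≥ 35.96; 2^5 = 32, 2^6 = 64.
Minimum N = 6.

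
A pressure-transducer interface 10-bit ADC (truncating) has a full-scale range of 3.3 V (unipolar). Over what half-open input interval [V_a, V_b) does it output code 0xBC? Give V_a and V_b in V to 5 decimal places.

[0.60586 V, 0.60908 V)

LSB = 3.3/2^10 = 3.223 mV.
Code 0xBC = 188 decimal.
V_a = V_low + 188·LSB = 0.605859 V; V_b = V_low + 189·LSB = 0.609082 V.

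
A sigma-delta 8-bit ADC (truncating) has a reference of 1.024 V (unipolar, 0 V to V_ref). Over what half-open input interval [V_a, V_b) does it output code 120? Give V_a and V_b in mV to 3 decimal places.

[480.000 mV, 484.000 mV)

LSB = 1.024/2^8 = 4.000 mV.
V_a = V_low + 120·LSB = 0.48 V; V_b = V_low + 121·LSB = 0.484 V.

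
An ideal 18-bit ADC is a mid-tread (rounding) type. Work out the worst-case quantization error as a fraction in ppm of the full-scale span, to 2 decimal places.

Rounding → worst-case error = ½ LSB = V_FS/2^19, so 1e+06/524288 = 1.90735 ppm of full scale.

1.91 ppm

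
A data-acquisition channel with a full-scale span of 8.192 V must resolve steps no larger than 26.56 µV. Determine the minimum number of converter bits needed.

Number of steps required ≥ 8.192 V / 26.56 µV = 308433.73.
Need 2^N ≥ 308433.73; 2^18 = 262144, 2^19 = 524288.
Minimum N = 19.

19 bits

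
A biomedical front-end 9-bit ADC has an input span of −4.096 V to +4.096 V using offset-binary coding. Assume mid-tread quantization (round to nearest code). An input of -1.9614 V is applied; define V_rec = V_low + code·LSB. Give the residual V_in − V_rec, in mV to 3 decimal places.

6.600 mV

One LSB is 8.192 V / 512 = 16.000 mV.
Scaled input = 133.4125 LSBs, so code = 133.
Reconstructed: -1.968 V.
V_in − V_rec = 0.0066 V = 6.600 mV.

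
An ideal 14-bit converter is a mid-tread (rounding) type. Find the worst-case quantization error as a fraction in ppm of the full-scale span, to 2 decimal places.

Rounding → worst-case error = ½ LSB = V_FS/2^15, so 1e+06/32768 = 30.5176 ppm of full scale.

30.52 ppm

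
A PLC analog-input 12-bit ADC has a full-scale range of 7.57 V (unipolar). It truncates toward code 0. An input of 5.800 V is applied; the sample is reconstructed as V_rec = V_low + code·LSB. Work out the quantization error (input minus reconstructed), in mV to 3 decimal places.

0.522 mV

Step size: 7.57 V ÷ 2^12 = 1.848 mV.
(5.800 − 0)/0.00184814 = 3138.2827; ⌊·⌋ gives code 3138.
Code 3138 maps back to 0 + 3138×0.00184814 V = 5.7994775 V.
Difference: 0.000522461 V → 0.522 mV.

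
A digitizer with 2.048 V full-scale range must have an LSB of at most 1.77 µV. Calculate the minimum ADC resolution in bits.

Number of steps required ≥ 2.048 V / 1.77 µV = 1157062.15.
Need 2^N ≥ 1157062.15; 2^20 = 1048576, 2^21 = 2097152.
Minimum N = 21.

21 bits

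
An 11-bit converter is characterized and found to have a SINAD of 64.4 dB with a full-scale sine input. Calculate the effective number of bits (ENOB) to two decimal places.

10.41 bits

ENOB = (SINAD − 1.76) / 6.02 = (64.4 − 1.76)/6.02 = 10.405.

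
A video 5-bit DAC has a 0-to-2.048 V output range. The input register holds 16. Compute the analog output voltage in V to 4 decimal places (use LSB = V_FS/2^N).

LSB = 2.048 V / 2^5 = 64.000 mV.
V_out = 0 + 16 × 0.064 V = 1.024 V.

1.0240 V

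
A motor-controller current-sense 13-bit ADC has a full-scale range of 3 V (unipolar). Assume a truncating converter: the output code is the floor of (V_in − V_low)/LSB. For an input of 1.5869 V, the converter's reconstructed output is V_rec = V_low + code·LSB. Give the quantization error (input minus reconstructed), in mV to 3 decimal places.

One LSB is 3 V / 8192 = 366.21 µV.
Scaled input = 4333.2949 LSBs, so code = 4333.
V_rec = 0 + 4333·0.000366211 = 1.586792 V.
Difference: 0.000108008 V → 0.108 mV.

0.108 mV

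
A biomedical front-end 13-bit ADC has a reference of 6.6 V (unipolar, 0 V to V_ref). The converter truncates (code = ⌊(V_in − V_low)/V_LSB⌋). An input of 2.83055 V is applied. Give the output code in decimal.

code 3513

LSB = 6.6 V / 8192 = 0.806 mV.
(V_in − V_low)/LSB = (2.83055 − 0) / 0.000805664 = 3513.313.
So the output code is 3513.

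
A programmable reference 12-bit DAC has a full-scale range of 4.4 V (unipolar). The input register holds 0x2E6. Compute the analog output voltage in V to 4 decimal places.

0.7971 V

LSB = 4.4 V / 2^12 = 1.074 mV.
Code 0x2E6 = 742 decimal.
V_out = 0 + 742 × 0.00107422 V = 0.79707 V.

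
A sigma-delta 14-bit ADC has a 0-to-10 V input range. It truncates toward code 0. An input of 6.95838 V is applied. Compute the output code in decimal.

code 11400

Full-scale span = 10 V; LSB = 10/2^14 = 0.610 mV.
Input sits at 11400.610 steps above V_low.
Floor → code 11400.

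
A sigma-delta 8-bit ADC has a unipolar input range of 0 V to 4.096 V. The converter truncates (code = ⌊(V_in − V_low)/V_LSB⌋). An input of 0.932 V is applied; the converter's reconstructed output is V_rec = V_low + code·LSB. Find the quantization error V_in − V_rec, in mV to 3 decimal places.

Step size: 4.096 V ÷ 2^8 = 16.000 mV.
Scaled input = 58.2500 LSBs, so code = 58.
V_rec = 0 + 58·0.016 = 0.928 V.
Difference: 0.004 V → 4.000 mV.

4.000 mV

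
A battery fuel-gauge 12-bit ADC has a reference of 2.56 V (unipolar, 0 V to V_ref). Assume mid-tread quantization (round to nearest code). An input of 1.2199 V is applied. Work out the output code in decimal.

code 1952

Full-scale span = 2.56 V; LSB = 2.56/2^12 = 0.625 mV.
(1.2199 − 0) / 0.000625 = 1951.840 LSBs.
Round → code 1952.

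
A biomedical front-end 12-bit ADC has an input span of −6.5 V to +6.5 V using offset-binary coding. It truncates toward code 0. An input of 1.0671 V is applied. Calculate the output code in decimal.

Full-scale span = 13 V; LSB = 13/2^12 = 3.174 mV.
(V_in − V_low)/LSB = (1.0671 − (−6.5)) / 0.00317383 = 2384.219.
Floor → code 2384.

code 2384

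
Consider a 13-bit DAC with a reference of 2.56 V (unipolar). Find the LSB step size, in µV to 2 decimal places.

Full-scale span = 2.56 V.
LSB = 2.56 / 2^13 = 2.56 / 8192 = 0.0003125 V = 312.50 µV.

312.50 µV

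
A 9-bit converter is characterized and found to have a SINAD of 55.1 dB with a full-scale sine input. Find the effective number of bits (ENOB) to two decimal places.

8.86 bits

ENOB = (SINAD − 1.76) / 6.02 = (55.1 − 1.76)/6.02 = 8.860.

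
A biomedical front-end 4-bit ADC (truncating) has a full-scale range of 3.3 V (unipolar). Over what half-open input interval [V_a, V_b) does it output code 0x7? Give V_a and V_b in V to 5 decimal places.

[1.44375 V, 1.65000 V)

LSB = 3.3/2^4 = 206.250 mV.
Code 0x7 = 7 decimal.
V_a = V_low + 7·LSB = 1.44375 V; V_b = V_low + 8·LSB = 1.65 V.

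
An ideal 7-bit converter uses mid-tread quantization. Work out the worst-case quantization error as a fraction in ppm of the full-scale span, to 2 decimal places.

Rounding → worst-case error = ½ LSB = V_FS/2^8, so 1e+06/256 = 3906.25 ppm of full scale.

3906.25 ppm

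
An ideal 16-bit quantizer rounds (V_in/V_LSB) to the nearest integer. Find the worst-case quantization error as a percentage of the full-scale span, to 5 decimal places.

0.00076 %

Rounding → worst-case error = ½ LSB = V_FS/2^17, so 100/131072 = 0.000762939 % of full scale.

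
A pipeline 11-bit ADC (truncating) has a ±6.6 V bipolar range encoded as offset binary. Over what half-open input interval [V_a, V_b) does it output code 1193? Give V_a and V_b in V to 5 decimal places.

LSB = 13.2/2^11 = 6.445 mV.
V_a = V_low + 1193·LSB = 1.08926 V; V_b = V_low + 1194·LSB = 1.0957 V.

[1.08926 V, 1.09570 V)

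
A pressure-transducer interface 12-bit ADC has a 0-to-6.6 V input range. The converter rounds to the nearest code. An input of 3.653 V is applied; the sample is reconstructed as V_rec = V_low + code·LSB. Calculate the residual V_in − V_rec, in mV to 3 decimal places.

Step size: 6.6 V ÷ 2^12 = 1.611 mV.
Scaled input = 2267.0739 LSBs, so code = 2267.
V_rec = 0 + 2267·0.00161133 = 3.6528809 V.
Difference: 0.000119141 V → 0.119 mV.

0.119 mV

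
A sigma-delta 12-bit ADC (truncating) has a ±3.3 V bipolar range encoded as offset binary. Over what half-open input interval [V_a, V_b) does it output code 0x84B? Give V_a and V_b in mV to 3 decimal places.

[120.850 mV, 122.461 mV)

LSB = 6.6/2^12 = 1.611 mV.
Code 0x84B = 2123 decimal.
V_a = V_low + 2123·LSB = 0.12085 V; V_b = V_low + 2124·LSB = 0.122461 V.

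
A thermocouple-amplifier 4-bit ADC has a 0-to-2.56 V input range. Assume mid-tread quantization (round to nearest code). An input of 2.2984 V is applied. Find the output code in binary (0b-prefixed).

code 0b1110 (decimal 14)

LSB = 2.56 V / 16 = 160.000 mV.
(2.2984 − 0) / 0.16 = 14.365 LSBs.
round(14.365) = 14.
In binary (0b-prefixed): 0b1110.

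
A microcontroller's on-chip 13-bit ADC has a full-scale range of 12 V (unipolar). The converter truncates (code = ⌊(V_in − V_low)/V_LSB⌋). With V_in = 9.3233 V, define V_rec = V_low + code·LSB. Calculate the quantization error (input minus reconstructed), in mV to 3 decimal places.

Step size: 12 V ÷ 2^13 = 1.465 mV.
(V_in − V_low)/LSB = (9.3233 − 0)/0.00146484 = 6364.7061 → code 6364 (floor).
V_rec = 0 + 6364·0.00146484 = 9.3222656 V.
V_in − V_rec = 0.00103437 V = 1.034 mV.

1.034 mV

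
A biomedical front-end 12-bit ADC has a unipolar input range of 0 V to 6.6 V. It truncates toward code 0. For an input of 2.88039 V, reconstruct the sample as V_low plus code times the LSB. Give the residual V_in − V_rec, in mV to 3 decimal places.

One LSB is 6.6 V / 4096 = 1.611 mV.
(V_in − V_low)/LSB = (2.88039 − 0)/0.00161133 = 1787.5875 → code 1787 (floor).
Reconstructed: 2.8794434 V.
Error = 2.88039 − 2.8794434 = 0.000946641 V = 0.947 mV.

0.947 mV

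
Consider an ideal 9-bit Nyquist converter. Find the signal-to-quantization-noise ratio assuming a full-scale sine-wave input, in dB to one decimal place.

SNR ≈ 6.02·N + 1.76 dB = 6.02·9 + 1.76 = 55.94 dB.

55.9 dB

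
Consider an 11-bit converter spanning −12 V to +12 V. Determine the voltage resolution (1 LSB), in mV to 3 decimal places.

Full-scale span = 24 V.
LSB = 24 / 2^11 = 24 / 2048 = 0.0117188 V = 11.719 mV.

11.719 mV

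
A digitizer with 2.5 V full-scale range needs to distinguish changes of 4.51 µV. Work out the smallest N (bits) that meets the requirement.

Number of steps required ≥ 2.5 V / 4.51 µV = 554323.73.
Need 2^N ≥ 554323.73; 2^19 = 524288, 2^20 = 1048576.
Minimum N = 20.

20 bits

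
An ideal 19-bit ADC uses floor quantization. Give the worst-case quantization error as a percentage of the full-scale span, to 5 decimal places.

Truncating → worst-case error = 1 LSB = V_FS/2^19, so 100/524288 = 0.000190735 % of full scale.

0.00019 %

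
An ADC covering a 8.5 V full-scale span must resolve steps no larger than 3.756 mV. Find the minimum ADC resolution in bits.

12 bits

Number of steps required ≥ 8.5 V / 3.756 mV = 2263.05.
Need 2^N ≥ 2263.05; 2^11 = 2048, 2^12 = 4096.
Minimum N = 12.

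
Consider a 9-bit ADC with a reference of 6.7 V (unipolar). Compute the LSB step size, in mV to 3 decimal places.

Full-scale span = 6.7 V.
LSB = 6.7 / 2^9 = 6.7 / 512 = 0.0130859 V = 13.086 mV.

13.086 mV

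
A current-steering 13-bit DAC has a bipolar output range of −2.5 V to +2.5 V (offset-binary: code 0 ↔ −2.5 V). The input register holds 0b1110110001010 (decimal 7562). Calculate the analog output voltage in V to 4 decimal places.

2.1155 V

LSB = 5 V / 2^13 = 0.610 mV.
Code 0b1110110001010 = 7562 decimal.
V_out = (−2.5) + 7562 × 0.000610352 V = 2.11548 V.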